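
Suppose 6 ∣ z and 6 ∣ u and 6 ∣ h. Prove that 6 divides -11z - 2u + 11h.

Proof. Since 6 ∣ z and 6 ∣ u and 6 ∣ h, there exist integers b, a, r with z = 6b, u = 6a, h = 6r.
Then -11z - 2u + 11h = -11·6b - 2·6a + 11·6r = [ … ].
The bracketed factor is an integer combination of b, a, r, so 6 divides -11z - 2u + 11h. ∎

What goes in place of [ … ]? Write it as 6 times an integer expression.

Pull the common 6 out of every term: -11·6b - 2·6a + 11·6r = 6(-2a - 11b + 11r).
-2a - 11b + 11r is an integer, which exhibits the divisibility.

6(-2a - 11b + 11r)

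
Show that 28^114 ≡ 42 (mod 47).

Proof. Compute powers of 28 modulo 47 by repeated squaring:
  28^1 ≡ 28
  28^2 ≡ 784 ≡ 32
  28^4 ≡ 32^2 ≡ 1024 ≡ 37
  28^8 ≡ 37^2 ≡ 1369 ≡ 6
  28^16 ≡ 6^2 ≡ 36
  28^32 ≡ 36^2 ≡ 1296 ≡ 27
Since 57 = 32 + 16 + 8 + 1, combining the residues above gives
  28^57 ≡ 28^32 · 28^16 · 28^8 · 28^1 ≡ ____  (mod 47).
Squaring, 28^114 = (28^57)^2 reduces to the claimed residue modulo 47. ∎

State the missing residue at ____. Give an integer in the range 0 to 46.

18

Multiply the listed residues: 27 · 36 · 6 · 28 = 972 → 5832 → 163296.
Reducing modulo 47: 163296 = 3474·47 + 18, so 28^57 ≡ 18.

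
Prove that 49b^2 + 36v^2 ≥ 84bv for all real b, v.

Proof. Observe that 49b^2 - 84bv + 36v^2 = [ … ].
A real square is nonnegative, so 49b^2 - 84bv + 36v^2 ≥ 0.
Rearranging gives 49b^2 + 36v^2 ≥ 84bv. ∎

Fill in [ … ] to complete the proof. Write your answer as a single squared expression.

49b^2 - 84bv + 36v^2 is a perfect-square trinomial: the outer terms are (7b)^2 and (6v)^2, and the cross term is -2·7b·6v.
So 49b^2 - 84bv + 36v^2 = (7b - 6v)^2 ≥ 0.

(7b - 6v)^2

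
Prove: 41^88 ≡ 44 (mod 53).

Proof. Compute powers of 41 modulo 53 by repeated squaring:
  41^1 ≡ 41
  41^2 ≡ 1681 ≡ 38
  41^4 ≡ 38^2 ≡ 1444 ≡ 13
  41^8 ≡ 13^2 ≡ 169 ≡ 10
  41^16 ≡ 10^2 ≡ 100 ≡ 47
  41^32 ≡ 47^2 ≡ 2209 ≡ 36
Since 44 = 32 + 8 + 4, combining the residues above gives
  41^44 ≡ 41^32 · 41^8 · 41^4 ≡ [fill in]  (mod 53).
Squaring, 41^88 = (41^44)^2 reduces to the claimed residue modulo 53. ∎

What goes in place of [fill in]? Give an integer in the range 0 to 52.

41^32 · 41^8 · 41^4 ≡ 36 · 10 · 13 = 4680.
4680 mod 53 = 16, so 41^44 ≡ 16 (mod 53).

16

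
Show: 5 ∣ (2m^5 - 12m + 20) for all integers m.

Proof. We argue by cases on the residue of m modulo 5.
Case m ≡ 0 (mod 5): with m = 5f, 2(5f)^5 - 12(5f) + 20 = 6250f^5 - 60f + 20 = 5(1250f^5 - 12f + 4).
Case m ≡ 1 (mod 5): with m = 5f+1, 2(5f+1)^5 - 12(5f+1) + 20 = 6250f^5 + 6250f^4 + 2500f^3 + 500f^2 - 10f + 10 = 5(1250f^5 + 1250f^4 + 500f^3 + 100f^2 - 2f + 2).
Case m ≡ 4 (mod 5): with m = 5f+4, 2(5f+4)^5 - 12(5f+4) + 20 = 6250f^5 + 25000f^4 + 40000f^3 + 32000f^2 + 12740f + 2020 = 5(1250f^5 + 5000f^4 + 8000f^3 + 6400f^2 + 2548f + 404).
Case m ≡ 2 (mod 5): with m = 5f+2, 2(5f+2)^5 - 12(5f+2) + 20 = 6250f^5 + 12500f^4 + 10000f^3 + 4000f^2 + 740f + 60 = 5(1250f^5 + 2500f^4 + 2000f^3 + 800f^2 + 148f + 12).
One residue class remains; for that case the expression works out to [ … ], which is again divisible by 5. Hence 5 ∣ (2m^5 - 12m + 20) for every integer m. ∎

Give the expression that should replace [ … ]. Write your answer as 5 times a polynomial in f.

Only m ≡ 3 (mod 5) is unaccounted for. Put m = 5f+3:
2(5f+3)^5 - 12(5f+3) + 20 expands to 6250f^5 + 18750f^4 + 22500f^3 + 13500f^2 + 3990f + 470,
and factoring out 5 leaves 5(1250f^5 + 3750f^4 + 4500f^3 + 2700f^2 + 798f + 94).

5(1250f^5 + 3750f^4 + 4500f^3 + 2700f^2 + 798f + 94)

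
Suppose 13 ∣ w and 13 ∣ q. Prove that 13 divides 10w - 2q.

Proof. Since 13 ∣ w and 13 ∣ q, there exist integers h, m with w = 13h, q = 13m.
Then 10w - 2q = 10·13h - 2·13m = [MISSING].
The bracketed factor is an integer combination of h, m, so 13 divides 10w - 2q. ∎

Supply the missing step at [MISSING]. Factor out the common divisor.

Each term has a factor of 13: 10·13h - 2·13m = 13·(10h - 2m).
Since 10h - 2m is an integer, 13 ∣ (10w - 2q).

13(10h - 2m)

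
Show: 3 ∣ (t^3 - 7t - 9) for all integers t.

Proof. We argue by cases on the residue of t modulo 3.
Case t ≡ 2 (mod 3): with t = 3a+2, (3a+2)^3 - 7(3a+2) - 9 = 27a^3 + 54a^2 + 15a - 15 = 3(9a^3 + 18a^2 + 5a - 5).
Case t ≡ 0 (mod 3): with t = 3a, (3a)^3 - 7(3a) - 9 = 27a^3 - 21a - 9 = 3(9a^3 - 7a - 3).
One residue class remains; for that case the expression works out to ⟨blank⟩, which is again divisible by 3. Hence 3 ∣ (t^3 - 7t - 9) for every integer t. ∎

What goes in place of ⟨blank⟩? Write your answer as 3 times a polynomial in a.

3(9a^3 + 9a^2 - 4a - 5)

The residues treated are {2, 0}, so the missing case is t ≡ 1 (mod 3); write t = 3a+1.
Then (3a+1)^3 - 7(3a+1) - 9 = 27a^3 + 27a^2 - 12a - 15 = 3(9a^3 + 9a^2 - 4a - 5).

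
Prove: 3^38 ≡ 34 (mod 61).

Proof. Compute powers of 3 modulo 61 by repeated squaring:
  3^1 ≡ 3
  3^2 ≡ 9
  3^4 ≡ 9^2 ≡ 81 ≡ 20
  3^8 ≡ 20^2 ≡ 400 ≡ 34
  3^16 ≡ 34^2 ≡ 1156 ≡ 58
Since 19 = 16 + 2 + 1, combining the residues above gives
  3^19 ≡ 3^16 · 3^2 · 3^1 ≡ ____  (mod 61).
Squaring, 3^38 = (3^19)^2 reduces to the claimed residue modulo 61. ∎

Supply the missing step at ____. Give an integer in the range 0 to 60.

3^16 · 3^2 · 3^1 ≡ 58 · 9 · 3 = 1566.
1566 mod 61 = 41, so 3^19 ≡ 41 (mod 61).

41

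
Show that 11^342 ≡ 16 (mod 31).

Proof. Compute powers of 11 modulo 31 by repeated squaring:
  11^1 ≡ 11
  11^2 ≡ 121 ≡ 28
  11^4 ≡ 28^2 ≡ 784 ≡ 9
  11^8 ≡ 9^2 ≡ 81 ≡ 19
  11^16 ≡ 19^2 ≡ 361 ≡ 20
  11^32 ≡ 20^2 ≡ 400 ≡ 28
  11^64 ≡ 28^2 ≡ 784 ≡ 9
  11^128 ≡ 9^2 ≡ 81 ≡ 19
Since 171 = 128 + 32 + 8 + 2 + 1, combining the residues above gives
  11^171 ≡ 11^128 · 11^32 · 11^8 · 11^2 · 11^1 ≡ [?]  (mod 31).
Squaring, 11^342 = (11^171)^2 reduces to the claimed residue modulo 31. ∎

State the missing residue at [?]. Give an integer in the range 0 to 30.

11^128 · 11^32 · 11^8 · 11^2 · 11^1 ≡ 19 · 28 · 19 · 28 · 11 = 3113264.
3113264 mod 31 = 27, so 11^171 ≡ 27 (mod 31).

27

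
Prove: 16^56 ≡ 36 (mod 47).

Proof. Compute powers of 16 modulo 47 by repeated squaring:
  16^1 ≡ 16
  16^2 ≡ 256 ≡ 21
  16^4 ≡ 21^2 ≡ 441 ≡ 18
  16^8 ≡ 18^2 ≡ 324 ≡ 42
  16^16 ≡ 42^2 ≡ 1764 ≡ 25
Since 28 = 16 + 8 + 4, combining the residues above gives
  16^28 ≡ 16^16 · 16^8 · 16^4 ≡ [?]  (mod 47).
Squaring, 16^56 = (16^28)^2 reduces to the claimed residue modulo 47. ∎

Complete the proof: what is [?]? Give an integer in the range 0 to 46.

16^16 · 16^8 · 16^4 ≡ 25 · 42 · 18 = 18900.
18900 mod 47 = 6, so 16^28 ≡ 6 (mod 47).

6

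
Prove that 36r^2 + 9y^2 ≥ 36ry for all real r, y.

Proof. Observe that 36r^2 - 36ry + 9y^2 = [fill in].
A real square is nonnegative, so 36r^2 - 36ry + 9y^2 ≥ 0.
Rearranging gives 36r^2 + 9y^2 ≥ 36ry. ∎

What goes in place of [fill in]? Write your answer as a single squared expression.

The leading and trailing coefficients are 6^2 and 3^2, and 36 = 2·6·3, so the trinomial is (6r - 3y)^2.
Hence 36r^2 - 36ry + 9y^2 ≥ 0.

(6r - 3y)^2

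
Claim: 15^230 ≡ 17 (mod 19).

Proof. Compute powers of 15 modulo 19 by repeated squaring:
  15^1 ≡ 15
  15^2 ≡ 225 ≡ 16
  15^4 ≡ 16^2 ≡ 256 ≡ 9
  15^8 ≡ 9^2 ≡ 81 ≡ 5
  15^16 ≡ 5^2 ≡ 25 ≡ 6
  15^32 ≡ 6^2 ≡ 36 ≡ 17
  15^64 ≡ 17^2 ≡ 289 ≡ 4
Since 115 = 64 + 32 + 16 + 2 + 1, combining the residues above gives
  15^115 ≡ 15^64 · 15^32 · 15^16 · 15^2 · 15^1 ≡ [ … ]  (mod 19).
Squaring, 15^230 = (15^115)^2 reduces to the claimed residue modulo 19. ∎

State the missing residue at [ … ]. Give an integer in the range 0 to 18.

13

Multiply the listed residues: 4 · 17 · 6 · 16 · 15 = 68 → 408 → 6528 → 97920.
Reducing modulo 19: 97920 = 5153·19 + 13, so 15^115 ≡ 13.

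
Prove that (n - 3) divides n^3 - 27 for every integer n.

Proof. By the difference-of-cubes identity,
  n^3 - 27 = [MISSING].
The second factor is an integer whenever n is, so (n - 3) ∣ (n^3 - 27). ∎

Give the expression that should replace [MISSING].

(n - 3)(n^2 + 3n + 9)

a^3 - b^3 = (a - b)(a^2 + ab + b^2). With a = n, b = 3:
n^3 - 27 = (n - 3)(n^2 + 3n + 9).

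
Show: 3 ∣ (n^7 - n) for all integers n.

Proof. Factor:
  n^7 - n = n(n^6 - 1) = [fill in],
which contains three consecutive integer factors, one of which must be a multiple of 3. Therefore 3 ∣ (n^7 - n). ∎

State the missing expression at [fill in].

n^6 - 1 = (n^2 - 1)(n^4 + n^2 + 1), and n^2 - 1 = (n-1)(n+1).
So n(n^6 - 1) = (n - 1)n(n + 1)(n^4 + n^2 + 1).

(n - 1)n(n + 1)(n^4 + n^2 + 1)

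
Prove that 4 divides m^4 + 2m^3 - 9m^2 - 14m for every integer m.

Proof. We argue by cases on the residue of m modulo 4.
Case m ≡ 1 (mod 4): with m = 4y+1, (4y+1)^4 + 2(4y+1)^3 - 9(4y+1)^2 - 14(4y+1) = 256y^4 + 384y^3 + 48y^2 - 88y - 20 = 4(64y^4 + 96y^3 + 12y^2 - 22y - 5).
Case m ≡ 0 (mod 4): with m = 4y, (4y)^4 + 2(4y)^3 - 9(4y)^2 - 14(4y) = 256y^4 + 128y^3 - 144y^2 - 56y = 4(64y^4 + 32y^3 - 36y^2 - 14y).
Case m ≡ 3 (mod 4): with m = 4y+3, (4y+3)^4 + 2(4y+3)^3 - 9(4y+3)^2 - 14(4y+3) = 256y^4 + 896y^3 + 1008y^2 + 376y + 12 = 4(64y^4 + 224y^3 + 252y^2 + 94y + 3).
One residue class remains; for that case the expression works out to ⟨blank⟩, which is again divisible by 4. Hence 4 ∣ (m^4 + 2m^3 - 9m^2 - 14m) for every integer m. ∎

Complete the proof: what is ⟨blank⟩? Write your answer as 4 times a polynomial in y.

Only m ≡ 2 (mod 4) is unaccounted for. Put m = 4y+2:
(4y+2)^4 + 2(4y+2)^3 - 9(4y+2)^2 - 14(4y+2) expands to 256y^4 + 640y^3 + 432y^2 + 24y - 32,
and factoring out 4 leaves 4(64y^4 + 160y^3 + 108y^2 + 6y - 8).

4(64y^4 + 160y^3 + 108y^2 + 6y - 8)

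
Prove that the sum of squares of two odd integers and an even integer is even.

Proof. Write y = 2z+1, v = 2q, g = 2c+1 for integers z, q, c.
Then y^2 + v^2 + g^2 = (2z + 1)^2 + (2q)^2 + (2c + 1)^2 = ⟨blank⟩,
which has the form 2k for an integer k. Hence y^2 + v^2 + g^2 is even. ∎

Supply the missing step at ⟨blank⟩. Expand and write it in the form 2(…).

Expanding: (2z + 1)^2 + (2q)^2 + (2c + 1)^2 = 4c^2 + 4c + 4q^2 + 4z^2 + 4z + 2.
Every term is even; pulling out the factor of 2 gives 2(2c^2 + 2c + 2q^2 + 2z^2 + 2z + 1).

2(2c^2 + 2c + 2q^2 + 2z^2 + 2z + 1)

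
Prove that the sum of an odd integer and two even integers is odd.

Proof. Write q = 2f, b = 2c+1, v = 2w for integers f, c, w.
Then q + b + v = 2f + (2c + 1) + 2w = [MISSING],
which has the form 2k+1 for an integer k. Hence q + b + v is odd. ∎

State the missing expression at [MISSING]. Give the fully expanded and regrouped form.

2(c + f + w) + 1

2f + (2c + 1) + 2w = 2c + 2f + 2w + 1
= 2(c + f + w) + 1.
Since c + f + w is an integer, the sum is of the form 2k+1 for an integer k.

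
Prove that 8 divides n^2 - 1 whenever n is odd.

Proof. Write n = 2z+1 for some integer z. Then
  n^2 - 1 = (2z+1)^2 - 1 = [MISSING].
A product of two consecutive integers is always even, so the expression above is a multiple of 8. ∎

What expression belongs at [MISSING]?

(2z+1)^2 - 1 = 4z^2 + 4z + 1 - 1 = 4z^2 + 4z = 4z(z+1).
Since z and z+1 are consecutive, z(z+1) is even, and 4·(even) is a multiple of 8.

4z(z + 1)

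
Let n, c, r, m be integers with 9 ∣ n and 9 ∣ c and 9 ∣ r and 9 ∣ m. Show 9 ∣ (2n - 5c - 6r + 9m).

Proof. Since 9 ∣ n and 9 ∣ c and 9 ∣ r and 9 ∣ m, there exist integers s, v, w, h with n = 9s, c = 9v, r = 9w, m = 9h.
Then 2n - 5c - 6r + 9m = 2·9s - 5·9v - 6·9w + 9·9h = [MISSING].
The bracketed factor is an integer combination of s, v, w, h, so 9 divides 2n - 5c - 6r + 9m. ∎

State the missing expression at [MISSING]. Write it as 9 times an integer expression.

9(9h + 2s - 5v - 6w)

Pull the common 9 out of every term: 2·9s - 5·9v - 6·9w + 9·9h = 9(9h + 2s - 5v - 6w).
9h + 2s - 5v - 6w is an integer, which exhibits the divisibility.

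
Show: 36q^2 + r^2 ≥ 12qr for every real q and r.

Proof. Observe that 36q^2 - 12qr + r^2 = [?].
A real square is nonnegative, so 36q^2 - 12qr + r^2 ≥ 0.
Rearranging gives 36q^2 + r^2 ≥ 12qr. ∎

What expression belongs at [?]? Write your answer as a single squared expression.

36q^2 - 12qr + r^2 is a perfect-square trinomial: the outer terms are (6q)^2 and (r)^2, and the cross term is -2·6q·r.
So 36q^2 - 12qr + r^2 = (6q - r)^2 ≥ 0.

(6q - r)^2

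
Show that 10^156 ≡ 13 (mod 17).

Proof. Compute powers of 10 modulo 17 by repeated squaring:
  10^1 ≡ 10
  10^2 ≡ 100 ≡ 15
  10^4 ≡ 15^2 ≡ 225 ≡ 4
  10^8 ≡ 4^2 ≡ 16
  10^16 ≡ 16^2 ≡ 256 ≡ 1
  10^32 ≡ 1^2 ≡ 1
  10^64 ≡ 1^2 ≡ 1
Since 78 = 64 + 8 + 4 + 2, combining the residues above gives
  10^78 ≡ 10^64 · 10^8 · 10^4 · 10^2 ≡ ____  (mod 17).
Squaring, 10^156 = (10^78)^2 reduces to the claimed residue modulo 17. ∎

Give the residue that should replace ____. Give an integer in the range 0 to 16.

10^64 · 10^8 · 10^4 · 10^2 ≡ 1 · 16 · 4 · 15 = 960.
960 mod 17 = 8, so 10^78 ≡ 8 (mod 17).

8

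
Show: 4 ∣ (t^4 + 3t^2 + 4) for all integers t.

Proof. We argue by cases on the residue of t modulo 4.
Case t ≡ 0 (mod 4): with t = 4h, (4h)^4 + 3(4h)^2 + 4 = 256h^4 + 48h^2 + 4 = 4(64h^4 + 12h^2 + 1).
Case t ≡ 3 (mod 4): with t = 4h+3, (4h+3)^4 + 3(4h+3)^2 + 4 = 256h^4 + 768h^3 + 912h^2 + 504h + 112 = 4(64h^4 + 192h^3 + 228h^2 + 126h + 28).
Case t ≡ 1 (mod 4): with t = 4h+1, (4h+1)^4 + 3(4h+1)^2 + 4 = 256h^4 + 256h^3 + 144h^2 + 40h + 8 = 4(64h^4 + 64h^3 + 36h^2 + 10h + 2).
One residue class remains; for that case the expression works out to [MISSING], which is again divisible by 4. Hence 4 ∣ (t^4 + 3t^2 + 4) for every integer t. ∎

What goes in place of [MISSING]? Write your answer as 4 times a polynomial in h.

Only t ≡ 2 (mod 4) is unaccounted for. Put t = 4h+2:
(4h+2)^4 + 3(4h+2)^2 + 4 expands to 256h^4 + 512h^3 + 432h^2 + 176h + 32,
and factoring out 4 leaves 4(64h^4 + 128h^3 + 108h^2 + 44h + 8).

4(64h^4 + 128h^3 + 108h^2 + 44h + 8)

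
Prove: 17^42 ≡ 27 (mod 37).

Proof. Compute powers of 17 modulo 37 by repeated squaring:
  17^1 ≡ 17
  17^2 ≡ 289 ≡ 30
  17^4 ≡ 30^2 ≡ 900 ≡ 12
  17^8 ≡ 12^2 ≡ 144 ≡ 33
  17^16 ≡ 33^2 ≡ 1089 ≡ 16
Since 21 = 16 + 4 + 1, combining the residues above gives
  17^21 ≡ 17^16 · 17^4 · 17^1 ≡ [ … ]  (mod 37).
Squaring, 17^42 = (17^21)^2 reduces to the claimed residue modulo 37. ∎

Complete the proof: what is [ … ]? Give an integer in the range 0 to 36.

17^16 · 17^4 · 17^1 ≡ 16 · 12 · 17 = 3264.
3264 mod 37 = 8, so 17^21 ≡ 8 (mod 37).

8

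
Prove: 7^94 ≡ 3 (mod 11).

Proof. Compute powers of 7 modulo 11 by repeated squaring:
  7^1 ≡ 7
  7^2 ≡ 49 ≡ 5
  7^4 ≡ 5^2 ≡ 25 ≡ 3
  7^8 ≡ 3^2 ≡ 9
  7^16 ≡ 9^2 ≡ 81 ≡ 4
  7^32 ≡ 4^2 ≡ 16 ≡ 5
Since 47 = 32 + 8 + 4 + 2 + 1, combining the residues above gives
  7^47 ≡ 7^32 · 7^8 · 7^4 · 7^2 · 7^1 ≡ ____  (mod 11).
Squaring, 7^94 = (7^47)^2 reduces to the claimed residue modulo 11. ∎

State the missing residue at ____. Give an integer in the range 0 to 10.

6

Multiply the listed residues: 5 · 9 · 3 · 5 · 7 = 45 → 135 → 675 → 4725.
Reducing modulo 11: 4725 = 429·11 + 6, so 7^47 ≡ 6.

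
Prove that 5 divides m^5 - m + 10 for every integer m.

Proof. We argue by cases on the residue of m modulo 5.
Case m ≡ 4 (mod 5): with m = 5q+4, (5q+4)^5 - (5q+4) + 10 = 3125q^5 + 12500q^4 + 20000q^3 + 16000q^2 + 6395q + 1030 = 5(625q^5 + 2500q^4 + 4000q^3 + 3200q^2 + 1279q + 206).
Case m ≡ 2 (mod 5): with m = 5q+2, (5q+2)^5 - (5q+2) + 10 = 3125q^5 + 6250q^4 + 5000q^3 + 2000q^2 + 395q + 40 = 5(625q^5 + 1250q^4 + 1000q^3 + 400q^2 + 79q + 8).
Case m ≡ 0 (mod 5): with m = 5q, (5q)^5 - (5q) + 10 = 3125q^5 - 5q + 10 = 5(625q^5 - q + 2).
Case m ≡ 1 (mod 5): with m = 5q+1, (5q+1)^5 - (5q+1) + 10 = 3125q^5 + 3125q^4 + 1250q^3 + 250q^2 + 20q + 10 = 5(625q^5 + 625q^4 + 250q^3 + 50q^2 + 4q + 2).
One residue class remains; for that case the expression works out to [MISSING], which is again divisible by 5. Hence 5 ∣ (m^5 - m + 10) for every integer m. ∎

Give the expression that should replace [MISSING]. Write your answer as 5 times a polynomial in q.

Only m ≡ 3 (mod 5) is unaccounted for. Put m = 5q+3:
(5q+3)^5 - (5q+3) + 10 expands to 3125q^5 + 9375q^4 + 11250q^3 + 6750q^2 + 2020q + 250,
and factoring out 5 leaves 5(625q^5 + 1875q^4 + 2250q^3 + 1350q^2 + 404q + 50).

5(625q^5 + 1875q^4 + 2250q^3 + 1350q^2 + 404q + 50)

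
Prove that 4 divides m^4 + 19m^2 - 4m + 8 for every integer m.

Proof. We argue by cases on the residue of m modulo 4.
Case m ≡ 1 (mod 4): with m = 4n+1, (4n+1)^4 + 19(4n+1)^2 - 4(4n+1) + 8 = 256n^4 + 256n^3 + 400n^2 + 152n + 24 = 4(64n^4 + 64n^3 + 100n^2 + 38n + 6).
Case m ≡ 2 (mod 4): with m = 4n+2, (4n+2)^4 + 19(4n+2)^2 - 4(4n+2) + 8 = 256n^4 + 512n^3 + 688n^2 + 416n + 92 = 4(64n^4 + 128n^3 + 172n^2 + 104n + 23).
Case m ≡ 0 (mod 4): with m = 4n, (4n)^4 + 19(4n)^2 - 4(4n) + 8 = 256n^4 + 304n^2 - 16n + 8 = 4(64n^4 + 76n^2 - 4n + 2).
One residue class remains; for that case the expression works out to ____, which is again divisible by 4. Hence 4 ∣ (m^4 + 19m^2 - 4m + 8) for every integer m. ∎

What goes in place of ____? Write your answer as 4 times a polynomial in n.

The residues treated are {1, 2, 0}, so the missing case is m ≡ 3 (mod 4); write m = 4n+3.
Then (4n+3)^4 + 19(4n+3)^2 - 4(4n+3) + 8 = 256n^4 + 768n^3 + 1168n^2 + 872n + 248 = 4(64n^4 + 192n^3 + 292n^2 + 218n + 62).

4(64n^4 + 192n^3 + 292n^2 + 218n + 62)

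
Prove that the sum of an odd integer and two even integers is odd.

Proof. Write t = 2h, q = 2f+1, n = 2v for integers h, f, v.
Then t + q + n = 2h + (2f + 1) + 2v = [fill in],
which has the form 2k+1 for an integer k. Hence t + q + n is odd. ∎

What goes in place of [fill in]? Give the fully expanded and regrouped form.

2(f + h + v) + 1

2h + (2f + 1) + 2v = 2f + 2h + 2v + 1
= 2(f + h + v) + 1.
Since f + h + v is an integer, the sum is of the form 2k+1 for an integer k.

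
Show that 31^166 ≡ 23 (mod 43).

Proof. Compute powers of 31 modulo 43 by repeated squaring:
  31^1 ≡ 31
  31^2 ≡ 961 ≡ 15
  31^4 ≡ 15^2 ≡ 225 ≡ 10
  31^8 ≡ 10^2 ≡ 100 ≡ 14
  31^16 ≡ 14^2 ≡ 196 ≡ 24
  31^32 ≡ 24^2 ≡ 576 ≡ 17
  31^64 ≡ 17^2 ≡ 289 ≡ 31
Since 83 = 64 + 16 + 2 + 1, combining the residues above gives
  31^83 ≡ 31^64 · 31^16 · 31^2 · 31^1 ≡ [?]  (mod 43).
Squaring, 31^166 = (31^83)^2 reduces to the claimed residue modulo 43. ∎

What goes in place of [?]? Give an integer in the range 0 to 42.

25

Multiply the listed residues: 31 · 24 · 15 · 31 = 744 → 11160 → 345960.
Reducing modulo 43: 345960 = 8045·43 + 25, so 31^83 ≡ 25.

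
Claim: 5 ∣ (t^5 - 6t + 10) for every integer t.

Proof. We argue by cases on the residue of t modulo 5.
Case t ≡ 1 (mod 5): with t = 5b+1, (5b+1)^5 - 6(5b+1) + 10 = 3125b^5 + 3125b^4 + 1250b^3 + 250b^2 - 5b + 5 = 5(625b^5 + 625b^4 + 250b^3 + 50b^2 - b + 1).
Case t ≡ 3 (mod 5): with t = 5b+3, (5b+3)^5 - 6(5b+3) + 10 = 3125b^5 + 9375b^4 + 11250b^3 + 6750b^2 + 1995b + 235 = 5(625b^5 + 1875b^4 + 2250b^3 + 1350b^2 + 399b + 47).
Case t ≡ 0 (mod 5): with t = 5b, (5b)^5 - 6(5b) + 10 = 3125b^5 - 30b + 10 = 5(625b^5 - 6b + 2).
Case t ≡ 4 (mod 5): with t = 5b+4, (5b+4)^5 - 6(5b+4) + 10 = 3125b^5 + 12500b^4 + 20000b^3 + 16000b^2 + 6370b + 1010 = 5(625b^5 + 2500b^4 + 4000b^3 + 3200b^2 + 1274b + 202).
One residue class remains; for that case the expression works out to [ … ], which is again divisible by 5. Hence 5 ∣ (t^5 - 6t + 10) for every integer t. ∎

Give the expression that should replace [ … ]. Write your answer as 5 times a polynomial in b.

Only t ≡ 2 (mod 5) is unaccounted for. Put t = 5b+2:
(5b+2)^5 - 6(5b+2) + 10 expands to 3125b^5 + 6250b^4 + 5000b^3 + 2000b^2 + 370b + 30,
and factoring out 5 leaves 5(625b^5 + 1250b^4 + 1000b^3 + 400b^2 + 74b + 6).

5(625b^5 + 1250b^4 + 1000b^3 + 400b^2 + 74b + 6)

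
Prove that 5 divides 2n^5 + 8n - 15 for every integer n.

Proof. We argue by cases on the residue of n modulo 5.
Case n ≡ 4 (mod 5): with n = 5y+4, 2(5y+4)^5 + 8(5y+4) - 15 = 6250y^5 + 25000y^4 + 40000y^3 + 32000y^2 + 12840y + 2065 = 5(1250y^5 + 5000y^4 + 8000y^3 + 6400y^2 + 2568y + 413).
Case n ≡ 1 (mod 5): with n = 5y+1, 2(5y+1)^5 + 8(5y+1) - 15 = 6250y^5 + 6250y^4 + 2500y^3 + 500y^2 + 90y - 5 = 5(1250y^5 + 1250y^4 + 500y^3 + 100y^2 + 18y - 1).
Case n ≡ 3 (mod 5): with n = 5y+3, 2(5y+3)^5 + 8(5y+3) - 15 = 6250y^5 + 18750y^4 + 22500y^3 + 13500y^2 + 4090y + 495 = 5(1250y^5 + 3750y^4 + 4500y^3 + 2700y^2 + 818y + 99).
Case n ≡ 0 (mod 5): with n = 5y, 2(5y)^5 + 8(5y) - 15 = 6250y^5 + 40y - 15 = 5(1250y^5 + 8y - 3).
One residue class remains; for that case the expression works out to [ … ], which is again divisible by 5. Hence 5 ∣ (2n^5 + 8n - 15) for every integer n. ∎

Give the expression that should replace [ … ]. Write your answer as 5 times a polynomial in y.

5(1250y^5 + 2500y^4 + 2000y^3 + 800y^2 + 168y + 13)

The residues treated are {4, 1, 3, 0}, so the missing case is n ≡ 2 (mod 5); write n = 5y+2.
Then 2(5y+2)^5 + 8(5y+2) - 15 = 6250y^5 + 12500y^4 + 10000y^3 + 4000y^2 + 840y + 65 = 5(1250y^5 + 2500y^4 + 2000y^3 + 800y^2 + 168y + 13).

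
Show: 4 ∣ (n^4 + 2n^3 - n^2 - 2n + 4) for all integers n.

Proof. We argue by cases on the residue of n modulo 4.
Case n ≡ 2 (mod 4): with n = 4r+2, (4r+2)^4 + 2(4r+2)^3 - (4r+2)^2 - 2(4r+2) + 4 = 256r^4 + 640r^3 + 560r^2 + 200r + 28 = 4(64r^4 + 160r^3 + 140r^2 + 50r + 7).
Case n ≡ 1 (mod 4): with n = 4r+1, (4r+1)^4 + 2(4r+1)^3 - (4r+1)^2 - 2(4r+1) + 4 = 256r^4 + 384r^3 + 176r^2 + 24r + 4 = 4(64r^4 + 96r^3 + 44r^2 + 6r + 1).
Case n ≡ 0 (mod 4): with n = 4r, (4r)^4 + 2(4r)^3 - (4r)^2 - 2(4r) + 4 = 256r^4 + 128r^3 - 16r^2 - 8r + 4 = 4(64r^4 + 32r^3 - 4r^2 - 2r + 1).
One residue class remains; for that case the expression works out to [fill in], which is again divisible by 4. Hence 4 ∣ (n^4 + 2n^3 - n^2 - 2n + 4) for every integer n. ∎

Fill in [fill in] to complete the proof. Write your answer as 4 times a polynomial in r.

Only n ≡ 3 (mod 4) is unaccounted for. Put n = 4r+3:
(4r+3)^4 + 2(4r+3)^3 - (4r+3)^2 - 2(4r+3) + 4 expands to 256r^4 + 896r^3 + 1136r^2 + 616r + 124,
and factoring out 4 leaves 4(64r^4 + 224r^3 + 284r^2 + 154r + 31).

4(64r^4 + 224r^3 + 284r^2 + 154r + 31)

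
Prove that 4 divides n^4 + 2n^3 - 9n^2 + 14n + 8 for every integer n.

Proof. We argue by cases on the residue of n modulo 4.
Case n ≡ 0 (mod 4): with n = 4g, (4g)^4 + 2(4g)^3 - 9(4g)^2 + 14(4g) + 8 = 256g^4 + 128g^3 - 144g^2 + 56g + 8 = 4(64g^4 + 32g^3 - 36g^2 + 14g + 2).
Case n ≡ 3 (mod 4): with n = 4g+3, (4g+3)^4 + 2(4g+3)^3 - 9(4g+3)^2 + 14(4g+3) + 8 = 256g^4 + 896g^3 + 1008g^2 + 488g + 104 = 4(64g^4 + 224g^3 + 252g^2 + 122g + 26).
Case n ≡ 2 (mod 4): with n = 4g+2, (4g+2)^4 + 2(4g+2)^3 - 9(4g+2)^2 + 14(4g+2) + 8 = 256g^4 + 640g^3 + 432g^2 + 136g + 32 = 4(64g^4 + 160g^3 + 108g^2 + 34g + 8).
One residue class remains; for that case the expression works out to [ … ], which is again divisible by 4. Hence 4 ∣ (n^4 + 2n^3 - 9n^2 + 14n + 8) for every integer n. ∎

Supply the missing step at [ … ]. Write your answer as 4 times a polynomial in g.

The residues treated are {0, 3, 2}, so the missing case is n ≡ 1 (mod 4); write n = 4g+1.
Then (4g+1)^4 + 2(4g+1)^3 - 9(4g+1)^2 + 14(4g+1) + 8 = 256g^4 + 384g^3 + 48g^2 + 24g + 16 = 4(64g^4 + 96g^3 + 12g^2 + 6g + 4).

4(64g^4 + 96g^3 + 12g^2 + 6g + 4)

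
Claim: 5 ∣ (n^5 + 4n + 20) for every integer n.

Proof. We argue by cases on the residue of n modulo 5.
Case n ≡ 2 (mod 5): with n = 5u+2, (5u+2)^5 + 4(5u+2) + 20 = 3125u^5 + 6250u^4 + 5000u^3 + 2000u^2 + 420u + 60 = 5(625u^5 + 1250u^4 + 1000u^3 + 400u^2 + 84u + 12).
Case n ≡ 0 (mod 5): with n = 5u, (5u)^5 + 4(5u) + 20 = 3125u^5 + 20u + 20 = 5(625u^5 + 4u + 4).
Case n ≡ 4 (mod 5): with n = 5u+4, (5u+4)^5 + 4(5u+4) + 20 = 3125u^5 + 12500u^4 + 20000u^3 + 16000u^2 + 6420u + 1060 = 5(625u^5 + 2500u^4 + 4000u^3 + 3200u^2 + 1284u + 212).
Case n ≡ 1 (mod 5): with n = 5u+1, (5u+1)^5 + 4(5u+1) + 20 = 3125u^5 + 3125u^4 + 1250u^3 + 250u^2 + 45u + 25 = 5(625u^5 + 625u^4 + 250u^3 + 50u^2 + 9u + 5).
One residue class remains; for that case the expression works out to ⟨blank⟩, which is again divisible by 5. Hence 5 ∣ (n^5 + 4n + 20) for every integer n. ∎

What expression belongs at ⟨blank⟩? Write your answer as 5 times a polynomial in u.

5(625u^5 + 1875u^4 + 2250u^3 + 1350u^2 + 409u + 55)

Only n ≡ 3 (mod 5) is unaccounted for. Put n = 5u+3:
(5u+3)^5 + 4(5u+3) + 20 expands to 3125u^5 + 9375u^4 + 11250u^3 + 6750u^2 + 2045u + 275,
and factoring out 5 leaves 5(625u^5 + 1875u^4 + 2250u^3 + 1350u^2 + 409u + 55).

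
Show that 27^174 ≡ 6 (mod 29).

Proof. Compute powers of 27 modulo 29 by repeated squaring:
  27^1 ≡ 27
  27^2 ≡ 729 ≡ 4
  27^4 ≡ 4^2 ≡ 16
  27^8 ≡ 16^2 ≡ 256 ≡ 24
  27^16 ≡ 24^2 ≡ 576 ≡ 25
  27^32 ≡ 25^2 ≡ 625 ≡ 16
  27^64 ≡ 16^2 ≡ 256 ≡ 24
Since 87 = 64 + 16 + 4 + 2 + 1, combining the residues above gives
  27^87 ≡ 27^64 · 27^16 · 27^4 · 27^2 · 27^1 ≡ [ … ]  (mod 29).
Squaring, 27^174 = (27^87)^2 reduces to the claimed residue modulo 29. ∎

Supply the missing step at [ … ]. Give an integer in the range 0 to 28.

21

Multiply the listed residues: 24 · 25 · 16 · 4 · 27 = 600 → 9600 → 38400 → 1036800.
Reducing modulo 29: 1036800 = 35751·29 + 21, so 27^87 ≡ 21.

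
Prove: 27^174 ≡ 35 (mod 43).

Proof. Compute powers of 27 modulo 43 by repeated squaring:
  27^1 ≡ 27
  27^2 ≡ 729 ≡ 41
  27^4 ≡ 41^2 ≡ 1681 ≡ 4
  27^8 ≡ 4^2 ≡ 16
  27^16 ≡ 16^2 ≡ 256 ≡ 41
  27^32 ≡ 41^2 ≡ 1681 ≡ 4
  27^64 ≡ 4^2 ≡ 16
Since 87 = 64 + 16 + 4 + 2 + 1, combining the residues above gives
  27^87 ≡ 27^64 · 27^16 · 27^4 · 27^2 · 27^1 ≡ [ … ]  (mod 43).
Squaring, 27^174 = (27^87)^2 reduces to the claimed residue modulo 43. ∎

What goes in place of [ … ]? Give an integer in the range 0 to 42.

27^64 · 27^16 · 27^4 · 27^2 · 27^1 ≡ 16 · 41 · 4 · 41 · 27 = 2904768.
2904768 mod 43 = 32, so 27^87 ≡ 32 (mod 43).

32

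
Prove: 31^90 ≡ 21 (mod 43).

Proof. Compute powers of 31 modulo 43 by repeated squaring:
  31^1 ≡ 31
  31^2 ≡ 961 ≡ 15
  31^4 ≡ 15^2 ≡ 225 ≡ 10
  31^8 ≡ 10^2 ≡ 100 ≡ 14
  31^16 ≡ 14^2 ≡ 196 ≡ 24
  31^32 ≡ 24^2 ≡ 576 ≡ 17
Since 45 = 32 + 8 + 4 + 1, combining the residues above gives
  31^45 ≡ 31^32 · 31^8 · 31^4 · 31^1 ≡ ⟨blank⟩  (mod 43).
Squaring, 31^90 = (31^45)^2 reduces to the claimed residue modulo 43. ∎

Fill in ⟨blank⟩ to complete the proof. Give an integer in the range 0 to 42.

Multiply the listed residues: 17 · 14 · 10 · 31 = 238 → 2380 → 73780.
Reducing modulo 43: 73780 = 1715·43 + 35, so 31^45 ≡ 35.

35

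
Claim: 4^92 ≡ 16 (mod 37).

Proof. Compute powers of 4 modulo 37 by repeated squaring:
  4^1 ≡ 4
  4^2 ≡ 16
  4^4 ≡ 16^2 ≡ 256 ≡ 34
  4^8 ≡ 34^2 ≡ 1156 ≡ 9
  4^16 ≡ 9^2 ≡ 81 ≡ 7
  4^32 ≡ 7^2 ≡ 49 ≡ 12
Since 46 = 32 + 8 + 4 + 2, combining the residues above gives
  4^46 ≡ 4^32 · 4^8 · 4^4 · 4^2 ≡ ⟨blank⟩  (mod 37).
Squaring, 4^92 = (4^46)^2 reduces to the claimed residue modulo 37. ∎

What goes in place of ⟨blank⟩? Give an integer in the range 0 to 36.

33

Multiply the listed residues: 12 · 9 · 34 · 16 = 108 → 3672 → 58752.
Reducing modulo 37: 58752 = 1587·37 + 33, so 4^46 ≡ 33.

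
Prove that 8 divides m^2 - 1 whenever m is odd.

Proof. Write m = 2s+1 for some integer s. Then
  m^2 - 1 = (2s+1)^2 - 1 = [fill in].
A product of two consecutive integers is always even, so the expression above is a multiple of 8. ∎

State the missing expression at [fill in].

4s(s + 1)

(2s+1)^2 - 1 = 4s^2 + 4s + 1 - 1 = 4s^2 + 4s = 4s(s+1).
Since s and s+1 are consecutive, s(s+1) is even, and 4·(even) is a multiple of 8.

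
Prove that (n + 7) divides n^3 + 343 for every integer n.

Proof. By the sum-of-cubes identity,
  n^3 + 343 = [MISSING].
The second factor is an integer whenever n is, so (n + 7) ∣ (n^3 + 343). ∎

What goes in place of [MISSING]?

Polynomial division of n^3 + 343 by n + 7 leaves remainder 0 and quotient n^2 - 7n + 49.
Hence n^3 + 343 = (n + 7)(n^2 - 7n + 49).

(n + 7)(n^2 - 7n + 49)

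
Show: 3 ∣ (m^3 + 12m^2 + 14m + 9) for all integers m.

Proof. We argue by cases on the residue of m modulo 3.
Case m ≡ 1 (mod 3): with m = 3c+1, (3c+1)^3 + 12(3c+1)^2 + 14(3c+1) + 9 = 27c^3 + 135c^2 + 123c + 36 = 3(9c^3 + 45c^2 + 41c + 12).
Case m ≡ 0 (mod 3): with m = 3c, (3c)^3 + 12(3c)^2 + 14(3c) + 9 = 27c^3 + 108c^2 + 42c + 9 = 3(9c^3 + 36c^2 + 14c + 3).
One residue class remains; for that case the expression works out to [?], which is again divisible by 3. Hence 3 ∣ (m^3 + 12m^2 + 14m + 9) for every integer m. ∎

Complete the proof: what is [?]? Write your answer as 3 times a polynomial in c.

The residues treated are {1, 0}, so the missing case is m ≡ 2 (mod 3); write m = 3c+2.
Then (3c+2)^3 + 12(3c+2)^2 + 14(3c+2) + 9 = 27c^3 + 162c^2 + 222c + 93 = 3(9c^3 + 54c^2 + 74c + 31).

3(9c^3 + 54c^2 + 74c + 31)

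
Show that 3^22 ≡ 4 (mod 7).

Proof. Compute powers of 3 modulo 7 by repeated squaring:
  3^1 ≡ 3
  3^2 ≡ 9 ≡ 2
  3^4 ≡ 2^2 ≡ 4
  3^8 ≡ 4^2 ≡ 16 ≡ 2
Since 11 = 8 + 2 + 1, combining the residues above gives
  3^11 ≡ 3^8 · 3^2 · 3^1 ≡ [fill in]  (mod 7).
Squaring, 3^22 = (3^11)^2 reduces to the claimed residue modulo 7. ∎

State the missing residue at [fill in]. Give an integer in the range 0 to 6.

3^8 · 3^2 · 3^1 ≡ 2 · 2 · 3 = 12.
12 mod 7 = 5, so 3^11 ≡ 5 (mod 7).

5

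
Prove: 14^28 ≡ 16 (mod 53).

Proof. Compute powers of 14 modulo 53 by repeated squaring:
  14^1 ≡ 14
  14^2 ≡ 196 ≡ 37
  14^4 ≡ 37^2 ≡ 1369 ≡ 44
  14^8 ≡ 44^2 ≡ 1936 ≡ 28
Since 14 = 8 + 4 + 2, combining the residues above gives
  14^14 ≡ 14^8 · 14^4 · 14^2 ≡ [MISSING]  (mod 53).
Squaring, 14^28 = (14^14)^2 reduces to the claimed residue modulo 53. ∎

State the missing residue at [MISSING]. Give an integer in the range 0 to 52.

4

Multiply the listed residues: 28 · 44 · 37 = 1232 → 45584.
Reducing modulo 53: 45584 = 860·53 + 4, so 14^14 ≡ 4.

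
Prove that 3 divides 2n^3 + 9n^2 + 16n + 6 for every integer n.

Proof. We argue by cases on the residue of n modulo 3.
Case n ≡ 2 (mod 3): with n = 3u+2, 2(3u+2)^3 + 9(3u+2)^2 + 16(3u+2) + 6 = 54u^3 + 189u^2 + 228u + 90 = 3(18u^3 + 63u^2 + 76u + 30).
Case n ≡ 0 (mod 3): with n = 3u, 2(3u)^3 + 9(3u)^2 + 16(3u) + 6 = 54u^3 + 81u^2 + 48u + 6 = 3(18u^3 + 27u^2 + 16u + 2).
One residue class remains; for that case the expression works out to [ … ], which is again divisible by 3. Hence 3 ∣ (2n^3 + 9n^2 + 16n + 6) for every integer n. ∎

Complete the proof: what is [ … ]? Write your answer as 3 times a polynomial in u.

3(18u^3 + 45u^2 + 40u + 11)

The residues treated are {2, 0}, so the missing case is n ≡ 1 (mod 3); write n = 3u+1.
Then 2(3u+1)^3 + 9(3u+1)^2 + 16(3u+1) + 6 = 54u^3 + 135u^2 + 120u + 33 = 3(18u^3 + 45u^2 + 40u + 11).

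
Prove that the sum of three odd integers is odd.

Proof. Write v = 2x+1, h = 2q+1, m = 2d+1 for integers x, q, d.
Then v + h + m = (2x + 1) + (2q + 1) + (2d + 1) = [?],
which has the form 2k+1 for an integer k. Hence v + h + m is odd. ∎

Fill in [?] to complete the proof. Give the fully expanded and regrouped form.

2(d + q + x + 1) + 1

(2x + 1) + (2q + 1) + (2d + 1) = 2d + 2q + 2x + 3
= 2(d + q + x + 1) + 1.
Since d + q + x + 1 is an integer, the sum is of the form 2k+1 for an integer k.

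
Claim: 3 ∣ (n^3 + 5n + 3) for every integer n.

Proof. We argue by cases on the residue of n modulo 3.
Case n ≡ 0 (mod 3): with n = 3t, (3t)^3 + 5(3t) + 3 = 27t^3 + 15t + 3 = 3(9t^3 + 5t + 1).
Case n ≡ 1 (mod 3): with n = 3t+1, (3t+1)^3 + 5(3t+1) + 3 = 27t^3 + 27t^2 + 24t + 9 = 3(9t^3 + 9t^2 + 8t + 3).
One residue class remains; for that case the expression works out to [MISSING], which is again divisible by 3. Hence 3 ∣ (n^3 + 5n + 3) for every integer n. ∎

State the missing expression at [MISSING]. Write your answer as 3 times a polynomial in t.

3(9t^3 + 18t^2 + 17t + 7)

Only n ≡ 2 (mod 3) is unaccounted for. Put n = 3t+2:
(3t+2)^3 + 5(3t+2) + 3 expands to 27t^3 + 54t^2 + 51t + 21,
and factoring out 3 leaves 3(9t^3 + 18t^2 + 17t + 7).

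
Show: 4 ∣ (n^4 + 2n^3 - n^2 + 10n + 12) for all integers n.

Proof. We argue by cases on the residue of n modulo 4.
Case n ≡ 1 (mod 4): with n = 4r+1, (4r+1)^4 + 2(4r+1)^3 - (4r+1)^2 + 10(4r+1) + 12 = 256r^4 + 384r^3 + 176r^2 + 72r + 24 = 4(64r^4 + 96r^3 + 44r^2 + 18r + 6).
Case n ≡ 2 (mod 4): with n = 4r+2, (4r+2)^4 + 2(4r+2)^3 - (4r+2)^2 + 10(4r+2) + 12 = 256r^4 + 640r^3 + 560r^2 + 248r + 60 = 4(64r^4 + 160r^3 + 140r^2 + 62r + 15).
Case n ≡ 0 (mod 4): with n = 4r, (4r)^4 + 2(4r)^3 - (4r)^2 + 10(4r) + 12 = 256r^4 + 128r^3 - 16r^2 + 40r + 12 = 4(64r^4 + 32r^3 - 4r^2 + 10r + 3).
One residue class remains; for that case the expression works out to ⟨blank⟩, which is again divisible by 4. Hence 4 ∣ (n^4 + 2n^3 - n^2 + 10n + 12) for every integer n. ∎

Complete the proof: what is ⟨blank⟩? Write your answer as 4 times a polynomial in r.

4(64r^4 + 224r^3 + 284r^2 + 166r + 42)

Only n ≡ 3 (mod 4) is unaccounted for. Put n = 4r+3:
(4r+3)^4 + 2(4r+3)^3 - (4r+3)^2 + 10(4r+3) + 12 expands to 256r^4 + 896r^3 + 1136r^2 + 664r + 168,
and factoring out 4 leaves 4(64r^4 + 224r^3 + 284r^2 + 166r + 42).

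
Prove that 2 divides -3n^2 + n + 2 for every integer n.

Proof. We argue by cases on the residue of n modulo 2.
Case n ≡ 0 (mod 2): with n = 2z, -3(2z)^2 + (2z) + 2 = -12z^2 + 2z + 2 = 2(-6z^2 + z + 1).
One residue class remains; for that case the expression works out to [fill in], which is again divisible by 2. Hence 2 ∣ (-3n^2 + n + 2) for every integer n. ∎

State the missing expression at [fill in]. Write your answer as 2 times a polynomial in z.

2(-6z^2 - 5z)

Only n ≡ 1 (mod 2) is unaccounted for. Put n = 2z+1:
-3(2z+1)^2 + (2z+1) + 2 expands to -12z^2 - 10z,
and factoring out 2 leaves 2(-6z^2 - 5z).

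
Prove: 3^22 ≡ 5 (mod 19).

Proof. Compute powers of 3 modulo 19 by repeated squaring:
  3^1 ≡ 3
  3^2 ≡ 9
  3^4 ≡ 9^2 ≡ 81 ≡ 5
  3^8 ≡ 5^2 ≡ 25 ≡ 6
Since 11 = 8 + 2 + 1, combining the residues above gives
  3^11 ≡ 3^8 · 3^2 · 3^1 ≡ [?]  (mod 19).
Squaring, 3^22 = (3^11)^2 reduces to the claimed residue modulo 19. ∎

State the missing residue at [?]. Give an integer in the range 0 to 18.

10

Multiply the listed residues: 6 · 9 · 3 = 54 → 162.
Reducing modulo 19: 162 = 8·19 + 10, so 3^11 ≡ 10.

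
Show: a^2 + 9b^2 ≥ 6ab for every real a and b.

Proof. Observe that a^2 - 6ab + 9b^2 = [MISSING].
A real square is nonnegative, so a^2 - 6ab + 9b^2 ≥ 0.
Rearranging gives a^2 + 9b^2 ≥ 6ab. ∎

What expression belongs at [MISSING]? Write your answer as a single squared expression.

The leading and trailing coefficients are 1^2 and 3^2, and 6 = 2·1·3, so the trinomial is (a - 3b)^2.
Hence a^2 - 6ab + 9b^2 ≥ 0.

(a - 3b)^2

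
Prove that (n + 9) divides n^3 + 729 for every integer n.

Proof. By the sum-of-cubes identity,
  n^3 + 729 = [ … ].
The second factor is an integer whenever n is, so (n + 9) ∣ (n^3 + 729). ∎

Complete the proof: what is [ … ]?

(n + 9)(n^2 - 9n + 81)

a^3 + b^3 = (a + b)(a^2 - ab + b^2). With a = n, b = 9:
n^3 + 729 = (n + 9)(n^2 - 9n + 81).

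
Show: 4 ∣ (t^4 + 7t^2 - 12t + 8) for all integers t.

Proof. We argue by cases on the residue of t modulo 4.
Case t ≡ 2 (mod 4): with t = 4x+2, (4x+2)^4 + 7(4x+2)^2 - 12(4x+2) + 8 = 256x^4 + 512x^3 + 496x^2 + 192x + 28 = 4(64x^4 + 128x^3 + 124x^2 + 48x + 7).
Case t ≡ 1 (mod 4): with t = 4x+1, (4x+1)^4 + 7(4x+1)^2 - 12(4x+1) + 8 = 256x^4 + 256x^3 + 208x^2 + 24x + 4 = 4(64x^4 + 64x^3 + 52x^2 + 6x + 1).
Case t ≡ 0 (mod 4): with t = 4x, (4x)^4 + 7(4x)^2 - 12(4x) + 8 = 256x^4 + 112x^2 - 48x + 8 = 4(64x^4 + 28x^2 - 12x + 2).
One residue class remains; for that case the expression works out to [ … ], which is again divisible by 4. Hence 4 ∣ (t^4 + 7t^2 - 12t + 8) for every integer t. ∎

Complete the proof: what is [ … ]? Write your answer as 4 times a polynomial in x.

4(64x^4 + 192x^3 + 244x^2 + 138x + 29)

The residues treated are {2, 1, 0}, so the missing case is t ≡ 3 (mod 4); write t = 4x+3.
Then (4x+3)^4 + 7(4x+3)^2 - 12(4x+3) + 8 = 256x^4 + 768x^3 + 976x^2 + 552x + 116 = 4(64x^4 + 192x^3 + 244x^2 + 138x + 29).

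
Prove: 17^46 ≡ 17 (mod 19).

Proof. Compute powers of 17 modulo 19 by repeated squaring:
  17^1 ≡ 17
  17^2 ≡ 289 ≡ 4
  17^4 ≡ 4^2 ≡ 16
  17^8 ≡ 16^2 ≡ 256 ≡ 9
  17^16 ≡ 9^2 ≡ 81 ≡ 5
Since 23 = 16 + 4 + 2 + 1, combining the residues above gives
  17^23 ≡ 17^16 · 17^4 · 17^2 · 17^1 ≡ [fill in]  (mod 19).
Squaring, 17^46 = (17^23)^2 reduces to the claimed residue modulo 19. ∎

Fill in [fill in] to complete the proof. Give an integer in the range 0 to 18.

17^16 · 17^4 · 17^2 · 17^1 ≡ 5 · 16 · 4 · 17 = 5440.
5440 mod 19 = 6, so 17^23 ≡ 6 (mod 19).

6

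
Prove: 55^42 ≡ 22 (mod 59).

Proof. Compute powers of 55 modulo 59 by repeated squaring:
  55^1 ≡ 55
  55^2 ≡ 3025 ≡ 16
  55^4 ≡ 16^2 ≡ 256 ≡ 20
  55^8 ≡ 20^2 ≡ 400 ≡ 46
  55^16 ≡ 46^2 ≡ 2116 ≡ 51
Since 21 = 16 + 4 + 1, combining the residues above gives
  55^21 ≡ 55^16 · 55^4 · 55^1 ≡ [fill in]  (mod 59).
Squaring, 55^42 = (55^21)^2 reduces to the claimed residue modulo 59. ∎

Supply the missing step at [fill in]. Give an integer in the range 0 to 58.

50

55^16 · 55^4 · 55^1 ≡ 51 · 20 · 55 = 56100.
56100 mod 59 = 50, so 55^21 ≡ 50 (mod 59).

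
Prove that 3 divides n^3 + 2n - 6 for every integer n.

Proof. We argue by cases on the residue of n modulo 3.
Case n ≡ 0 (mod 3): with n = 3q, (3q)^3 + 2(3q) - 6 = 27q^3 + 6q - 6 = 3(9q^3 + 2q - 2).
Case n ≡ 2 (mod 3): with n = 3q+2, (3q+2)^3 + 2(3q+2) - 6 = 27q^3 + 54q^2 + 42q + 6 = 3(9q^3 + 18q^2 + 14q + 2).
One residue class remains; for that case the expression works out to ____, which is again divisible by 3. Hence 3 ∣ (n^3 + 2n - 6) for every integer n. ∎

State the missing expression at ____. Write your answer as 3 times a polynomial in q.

3(9q^3 + 9q^2 + 5q - 1)

Only n ≡ 1 (mod 3) is unaccounted for. Put n = 3q+1:
(3q+1)^3 + 2(3q+1) - 6 expands to 27q^3 + 27q^2 + 15q - 3,
and factoring out 3 leaves 3(9q^3 + 9q^2 + 5q - 1).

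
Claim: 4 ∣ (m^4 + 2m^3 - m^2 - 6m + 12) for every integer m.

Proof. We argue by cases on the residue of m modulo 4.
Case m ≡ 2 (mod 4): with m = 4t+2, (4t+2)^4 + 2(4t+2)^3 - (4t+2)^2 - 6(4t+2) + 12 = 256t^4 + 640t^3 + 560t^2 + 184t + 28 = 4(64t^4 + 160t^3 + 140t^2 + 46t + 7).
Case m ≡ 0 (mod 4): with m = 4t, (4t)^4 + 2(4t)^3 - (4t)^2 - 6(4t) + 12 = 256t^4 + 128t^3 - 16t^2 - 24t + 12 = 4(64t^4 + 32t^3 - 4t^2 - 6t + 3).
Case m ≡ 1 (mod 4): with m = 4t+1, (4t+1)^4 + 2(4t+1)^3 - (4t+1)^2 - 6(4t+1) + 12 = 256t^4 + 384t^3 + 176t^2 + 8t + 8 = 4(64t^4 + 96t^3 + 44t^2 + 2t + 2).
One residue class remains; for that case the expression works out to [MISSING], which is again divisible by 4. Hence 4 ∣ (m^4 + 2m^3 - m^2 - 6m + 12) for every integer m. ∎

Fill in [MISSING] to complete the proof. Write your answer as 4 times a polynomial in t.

Only m ≡ 3 (mod 4) is unaccounted for. Put m = 4t+3:
(4t+3)^4 + 2(4t+3)^3 - (4t+3)^2 - 6(4t+3) + 12 expands to 256t^4 + 896t^3 + 1136t^2 + 600t + 120,
and factoring out 4 leaves 4(64t^4 + 224t^3 + 284t^2 + 150t + 30).

4(64t^4 + 224t^3 + 284t^2 + 150t + 30)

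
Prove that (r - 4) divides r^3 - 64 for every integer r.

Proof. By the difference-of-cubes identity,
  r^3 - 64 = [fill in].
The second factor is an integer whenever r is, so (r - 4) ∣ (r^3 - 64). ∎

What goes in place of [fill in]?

Polynomial division of r^3 - 64 by r - 4 leaves remainder 0 and quotient r^2 + 4r + 16.
Hence r^3 - 64 = (r - 4)(r^2 + 4r + 16).

(r - 4)(r^2 + 4r + 16)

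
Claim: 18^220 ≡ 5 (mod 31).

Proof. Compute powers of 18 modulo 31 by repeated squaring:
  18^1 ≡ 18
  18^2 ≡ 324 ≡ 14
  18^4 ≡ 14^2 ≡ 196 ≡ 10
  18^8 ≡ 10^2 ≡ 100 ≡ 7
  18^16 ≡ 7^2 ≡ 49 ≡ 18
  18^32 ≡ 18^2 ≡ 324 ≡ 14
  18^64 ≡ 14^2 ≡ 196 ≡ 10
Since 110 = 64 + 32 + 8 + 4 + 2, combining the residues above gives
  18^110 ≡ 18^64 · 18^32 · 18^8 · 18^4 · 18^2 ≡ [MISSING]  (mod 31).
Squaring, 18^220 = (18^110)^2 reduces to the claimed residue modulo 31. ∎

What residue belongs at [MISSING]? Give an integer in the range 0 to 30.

18^64 · 18^32 · 18^8 · 18^4 · 18^2 ≡ 10 · 14 · 7 · 10 · 14 = 137200.
137200 mod 31 = 25, so 18^110 ≡ 25 (mod 31).

25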